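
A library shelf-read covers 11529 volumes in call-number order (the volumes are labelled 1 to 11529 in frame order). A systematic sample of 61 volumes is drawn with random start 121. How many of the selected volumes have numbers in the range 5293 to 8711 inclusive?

k = 11529/61 = 189
First selection ≥ 5293: 121 + ⌈(5293−121)/189⌉·189 = 121 + 28×189 = 5413
Last selection ≤ 8711: 121 + ⌊(8711−121)/189⌋·189 = 121 + 45×189 = 8626
Count = 45 − 28 + 1 = 18

18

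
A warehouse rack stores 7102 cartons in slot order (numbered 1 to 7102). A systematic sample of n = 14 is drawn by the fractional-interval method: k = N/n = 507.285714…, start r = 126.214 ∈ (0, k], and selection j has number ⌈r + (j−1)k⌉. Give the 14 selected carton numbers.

127, 634, 1141, 1649, 2156, 2663, 3170, 3678, 4185, 4692, 5200, 5707, 6214, 6721

j=1: r + 0k = 126.214 → ⌈·⌉ = 127
j=2: r + 1k = 633.499714… → ⌈·⌉ = 634
j=3: r + 2k = 1140.785428… → ⌈·⌉ = 1141
j=4: r + 3k = 1648.071142… → ⌈·⌉ = 1649
j=5: r + 4k = 2155.356857… → ⌈·⌉ = 2156
j=6: r + 5k = 2662.642571… → ⌈·⌉ = 2663
j=7: r + 6k = 3169.928285… → ⌈·⌉ = 3170
j=8: r + 7k = 3677.214 → ⌈·⌉ = 3678
j=9: r + 8k = 4184.499714… → ⌈·⌉ = 4185
j=10: r + 9k = 4691.785428… → ⌈·⌉ = 4692
j=11: r + 10k = 5199.071142… → ⌈·⌉ = 5200
j=12: r + 11k = 5706.356857… → ⌈·⌉ = 5707
j=13: r + 12k = 6213.642571… → ⌈·⌉ = 6214
j=14: r + 13k = 6720.928285… → ⌈·⌉ = 6721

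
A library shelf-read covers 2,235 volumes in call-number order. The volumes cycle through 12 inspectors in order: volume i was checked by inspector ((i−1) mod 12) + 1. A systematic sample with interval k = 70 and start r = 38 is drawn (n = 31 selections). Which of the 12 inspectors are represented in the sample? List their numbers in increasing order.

Consecutive selections differ by k = 70, so their inspector numbers differ by 70 mod 12 = 10.
gcd(70, 12) = 2, so the sample visits 12/2 = 6 distinct residues mod 12.
Start 38 is inspector 2; the inspectors hit are 2, 4, 6, 8, 10, 12.

2, 4, 6, 8, 10, 12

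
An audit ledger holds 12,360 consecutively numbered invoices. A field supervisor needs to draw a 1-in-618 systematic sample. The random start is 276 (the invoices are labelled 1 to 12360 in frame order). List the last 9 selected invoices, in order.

12th selection = 276 + 11×618 = 7074
13th: 7074 + 618 = 7692
14th: 7692 + 618 = 8310
15th: 8310 + 618 = 8928
16th: 8928 + 618 = 9546
17th: 9546 + 618 = 10164
18th: 10164 + 618 = 10782
19th: 10782 + 618 = 11400
20th: 11400 + 618 = 12018

7074, 7692, 8310, 8928, 9546, 10164, 10782, 11400, 12018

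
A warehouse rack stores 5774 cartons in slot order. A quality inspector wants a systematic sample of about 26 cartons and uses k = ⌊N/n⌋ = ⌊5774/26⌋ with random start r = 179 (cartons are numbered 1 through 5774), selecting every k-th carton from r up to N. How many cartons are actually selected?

26

k = ⌊5774/26⌋ = 222
Achieved size = ⌊(5774 − 179)/222⌋ + 1 = ⌊5595/222⌋ + 1 = 25 + 1 = 26
(last selection: 179 + 25×222 = 5729 ≤ 5774; next would be 5951 > 5774)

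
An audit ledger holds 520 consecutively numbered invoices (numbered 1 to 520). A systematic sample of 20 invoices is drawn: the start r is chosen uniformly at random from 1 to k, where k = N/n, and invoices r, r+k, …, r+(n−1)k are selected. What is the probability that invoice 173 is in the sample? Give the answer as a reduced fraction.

k = 520/20 = 26.
Invoice 173 is selected iff r ≡ 173 (mod 26); exactly one such r in {1,…,26}.
Inclusion probability = 1/26.

1/26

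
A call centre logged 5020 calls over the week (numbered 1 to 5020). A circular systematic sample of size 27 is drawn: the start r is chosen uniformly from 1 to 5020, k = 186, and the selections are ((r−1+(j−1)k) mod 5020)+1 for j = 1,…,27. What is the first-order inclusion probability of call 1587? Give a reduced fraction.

27/5020

For each position j, as r ranges over 1…5020 the j-th selection hits every call exactly once, so call 1587 is selected for exactly 27 of the 5020 starts.
Inclusion probability = 27/5020.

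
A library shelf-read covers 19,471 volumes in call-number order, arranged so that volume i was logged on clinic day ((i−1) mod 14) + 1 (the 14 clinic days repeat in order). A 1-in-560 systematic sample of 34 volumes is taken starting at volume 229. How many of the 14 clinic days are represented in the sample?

1

Consecutive selections differ by k = 560, so their clinic day numbers differ by 560 mod 14 = 0.
gcd(560, 14) = 14, so the sample visits 14/14 = 1 distinct residues mod 14.
Start 229 is clinic day 5; the clinic days hit are 5.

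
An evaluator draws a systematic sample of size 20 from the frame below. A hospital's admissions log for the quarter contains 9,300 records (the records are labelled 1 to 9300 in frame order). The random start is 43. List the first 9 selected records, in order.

k = N/n = 9300/20 = 465
record 1: 43
record 2: 43 + 465 = 508
record 3: 508 + 465 = 973
record 4: 973 + 465 = 1438
record 5: 1438 + 465 = 1903
record 6: 1903 + 465 = 2368
record 7: 2368 + 465 = 2833
record 8: 2833 + 465 = 3298
record 9: 3298 + 465 = 3763

43, 508, 973, 1438, 1903, 2368, 2833, 3298, 3763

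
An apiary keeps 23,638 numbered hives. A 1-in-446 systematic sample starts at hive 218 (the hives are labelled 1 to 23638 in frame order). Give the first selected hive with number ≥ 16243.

k = 446
Steps past start: ⌈(16243 − 218)/446⌉ = ⌈16025/446⌉ = 36
Selected hive: 218 + 36×446 = 16274

16274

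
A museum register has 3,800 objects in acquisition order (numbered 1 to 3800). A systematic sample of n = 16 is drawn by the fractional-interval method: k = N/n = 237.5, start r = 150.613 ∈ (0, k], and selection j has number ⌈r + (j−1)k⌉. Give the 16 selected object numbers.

151, 389, 626, 864, 1101, 1339, 1576, 1814, 2051, 2289, 2526, 2764, 3001, 3239, 3476, 3714

j=1: r + 0k = 150.613 → ⌈·⌉ = 151
j=2: r + 1k = 388.113 → ⌈·⌉ = 389
j=3: r + 2k = 625.613 → ⌈·⌉ = 626
j=4: r + 3k = 863.113 → ⌈·⌉ = 864
j=5: r + 4k = 1100.613 → ⌈·⌉ = 1101
j=6: r + 5k = 1338.113 → ⌈·⌉ = 1339
j=7: r + 6k = 1575.613 → ⌈·⌉ = 1576
j=8: r + 7k = 1813.113 → ⌈·⌉ = 1814
j=9: r + 8k = 2050.613 → ⌈·⌉ = 2051
j=10: r + 9k = 2288.113 → ⌈·⌉ = 2289
j=11: r + 10k = 2525.613 → ⌈·⌉ = 2526
j=12: r + 11k = 2763.113 → ⌈·⌉ = 2764
j=13: r + 12k = 3000.613 → ⌈·⌉ = 3001
j=14: r + 13k = 3238.113 → ⌈·⌉ = 3239
j=15: r + 14k = 3475.613 → ⌈·⌉ = 3476
j=16: r + 15k = 3713.113 → ⌈·⌉ = 3714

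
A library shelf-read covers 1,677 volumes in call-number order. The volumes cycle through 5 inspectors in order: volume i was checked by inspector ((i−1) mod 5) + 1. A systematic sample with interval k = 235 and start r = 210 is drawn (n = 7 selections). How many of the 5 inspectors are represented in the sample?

Consecutive selections differ by k = 235, so their inspector numbers differ by 235 mod 5 = 0.
gcd(235, 5) = 5, so the sample visits 5/5 = 1 distinct residues mod 5.
Start 210 is inspector 5; the inspectors hit are 5.

1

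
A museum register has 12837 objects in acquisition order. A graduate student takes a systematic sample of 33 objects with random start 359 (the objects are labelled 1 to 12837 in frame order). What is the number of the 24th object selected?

k = 12837/33 = 389
24th selection = r + (24−1)·k = 359 + 23×389 = 359 + 8947 = 9306

9306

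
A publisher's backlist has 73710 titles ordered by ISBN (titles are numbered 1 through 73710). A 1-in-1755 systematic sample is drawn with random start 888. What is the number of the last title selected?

72843

k = 1755
42nd selection = r + (42−1)·k = 888 + 41×1755 = 888 + 71955 = 72843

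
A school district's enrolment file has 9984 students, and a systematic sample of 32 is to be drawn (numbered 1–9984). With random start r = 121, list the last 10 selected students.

k = N/n = 9984/32 = 312
23rd selection = 121 + 22×312 = 6985
24th: 6985 + 312 = 7297
25th: 7297 + 312 = 7609
26th: 7609 + 312 = 7921
27th: 7921 + 312 = 8233
28th: 8233 + 312 = 8545
29th: 8545 + 312 = 8857
30th: 8857 + 312 = 9169
31st: 9169 + 312 = 9481
32nd: 9481 + 312 = 9793

6985, 7297, 7609, 7921, 8233, 8545, 8857, 9169, 9481, 9793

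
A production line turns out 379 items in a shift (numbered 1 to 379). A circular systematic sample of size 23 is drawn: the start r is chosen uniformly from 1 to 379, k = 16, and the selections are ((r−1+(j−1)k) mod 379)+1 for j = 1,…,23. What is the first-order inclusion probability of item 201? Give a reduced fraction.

For each position j, as r ranges over 1…379 the j-th selection hits every item exactly once, so item 201 is selected for exactly 23 of the 379 starts.
Inclusion probability = 23/379.

23/379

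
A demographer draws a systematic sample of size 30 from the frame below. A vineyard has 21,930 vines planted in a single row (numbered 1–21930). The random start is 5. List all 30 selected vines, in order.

5, 736, 1467, 2198, 2929, 3660, 4391, 5122, 5853, 6584, 7315, 8046, 8777, 9508, 10239, 10970, 11701, 12432, 13163, 13894, 14625, 15356, 16087, 16818, 17549, 18280, 19011, 19742, 20473, 21204

k = N/n = 21930/30 = 731
vine 1: 5
vine 2: 5 + 731 = 736
vine 3: 736 + 731 = 1467
vine 4: 1467 + 731 = 2198
vine 5: 2198 + 731 = 2929
vine 6: 2929 + 731 = 3660
vine 7: 3660 + 731 = 4391
vine 8: 4391 + 731 = 5122
vine 9: 5122 + 731 = 5853
vine 10: 5853 + 731 = 6584
vine 11: 6584 + 731 = 7315
vine 12: 7315 + 731 = 8046
vine 13: 8046 + 731 = 8777
vine 14: 8777 + 731 = 9508
vine 15: 9508 + 731 = 10239
vine 16: 10239 + 731 = 10970
vine 17: 10970 + 731 = 11701
vine 18: 11701 + 731 = 12432
vine 19: 12432 + 731 = 13163
vine 20: 13163 + 731 = 13894
vine 21: 13894 + 731 = 14625
vine 22: 14625 + 731 = 15356
vine 23: 15356 + 731 = 16087
vine 24: 16087 + 731 = 16818
vine 25: 16818 + 731 = 17549
vine 26: 17549 + 731 = 18280
vine 27: 18280 + 731 = 19011
vine 28: 19011 + 731 = 19742
vine 29: 19742 + 731 = 20473
vine 30: 20473 + 731 = 21204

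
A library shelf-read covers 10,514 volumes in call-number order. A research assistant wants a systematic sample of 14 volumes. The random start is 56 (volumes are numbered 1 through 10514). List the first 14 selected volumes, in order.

56, 807, 1558, 2309, 3060, 3811, 4562, 5313, 6064, 6815, 7566, 8317, 9068, 9819

k = N/n = 10514/14 = 751
volume 1: 56
volume 2: 56 + 751 = 807
volume 3: 807 + 751 = 1558
volume 4: 1558 + 751 = 2309
volume 5: 2309 + 751 = 3060
volume 6: 3060 + 751 = 3811
volume 7: 3811 + 751 = 4562
volume 8: 4562 + 751 = 5313
volume 9: 5313 + 751 = 6064
volume 10: 6064 + 751 = 6815
volume 11: 6815 + 751 = 7566
volume 12: 7566 + 751 = 8317
volume 13: 8317 + 751 = 9068
volume 14: 9068 + 751 = 9819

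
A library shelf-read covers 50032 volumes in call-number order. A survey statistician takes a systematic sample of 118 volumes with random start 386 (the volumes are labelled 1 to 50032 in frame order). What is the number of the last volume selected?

49994

k = 50032/118 = 424
118th selection = r + (118−1)·k = 386 + 117×424 = 386 + 49608 = 49994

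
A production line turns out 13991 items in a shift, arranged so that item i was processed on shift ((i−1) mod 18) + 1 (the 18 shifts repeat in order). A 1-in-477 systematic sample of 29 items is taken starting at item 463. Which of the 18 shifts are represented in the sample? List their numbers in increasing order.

Consecutive selections differ by k = 477, so their shift numbers differ by 477 mod 18 = 9.
gcd(477, 18) = 9, so the sample visits 18/9 = 2 distinct residues mod 18.
Start 463 is shift 13; the shifts hit are 4, 13.

4, 13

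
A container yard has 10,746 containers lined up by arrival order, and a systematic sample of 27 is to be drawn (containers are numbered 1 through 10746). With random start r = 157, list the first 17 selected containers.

157, 555, 953, 1351, 1749, 2147, 2545, 2943, 3341, 3739, 4137, 4535, 4933, 5331, 5729, 6127, 6525

k = N/n = 10746/27 = 398
container 1: 157
container 2: 157 + 398 = 555
container 3: 555 + 398 = 953
container 4: 953 + 398 = 1351
container 5: 1351 + 398 = 1749
container 6: 1749 + 398 = 2147
container 7: 2147 + 398 = 2545
container 8: 2545 + 398 = 2943
container 9: 2943 + 398 = 3341
container 10: 3341 + 398 = 3739
container 11: 3739 + 398 = 4137
container 12: 4137 + 398 = 4535
container 13: 4535 + 398 = 4933
container 14: 4933 + 398 = 5331
container 15: 5331 + 398 = 5729
container 16: 5729 + 398 = 6127
container 17: 6127 + 398 = 6525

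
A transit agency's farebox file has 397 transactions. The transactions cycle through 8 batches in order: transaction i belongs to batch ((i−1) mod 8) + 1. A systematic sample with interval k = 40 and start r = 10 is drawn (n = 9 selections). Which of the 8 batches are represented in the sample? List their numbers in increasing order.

Consecutive selections differ by k = 40, so their batch numbers differ by 40 mod 8 = 0.
gcd(40, 8) = 8, so the sample visits 8/8 = 1 distinct residues mod 8.
Start 10 is batch 2; the batches hit are 2.

2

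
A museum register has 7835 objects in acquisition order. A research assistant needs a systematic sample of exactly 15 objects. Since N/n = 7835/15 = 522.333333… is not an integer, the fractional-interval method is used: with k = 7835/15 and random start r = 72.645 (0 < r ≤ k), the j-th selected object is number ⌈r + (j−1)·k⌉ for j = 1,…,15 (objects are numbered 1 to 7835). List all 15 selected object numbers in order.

73, 595, 1118, 1640, 2162, 2685, 3207, 3729, 4252, 4774, 5296, 5819, 6341, 6863, 7386

j=1: r + 0k = 72.645 → ⌈·⌉ = 73
j=2: r + 1k = 594.978333… → ⌈·⌉ = 595
j=3: r + 2k = 1117.311666… → ⌈·⌉ = 1118
j=4: r + 3k = 1639.645 → ⌈·⌉ = 1640
j=5: r + 4k = 2161.978333… → ⌈·⌉ = 2162
j=6: r + 5k = 2684.311666… → ⌈·⌉ = 2685
j=7: r + 6k = 3206.645 → ⌈·⌉ = 3207
j=8: r + 7k = 3728.978333… → ⌈·⌉ = 3729
j=9: r + 8k = 4251.311666… → ⌈·⌉ = 4252
j=10: r + 9k = 4773.645 → ⌈·⌉ = 4774
j=11: r + 10k = 5295.978333… → ⌈·⌉ = 5296
j=12: r + 11k = 5818.311666… → ⌈·⌉ = 5819
j=13: r + 12k = 6340.645 → ⌈·⌉ = 6341
j=14: r + 13k = 6862.978333… → ⌈·⌉ = 6863
j=15: r + 14k = 7385.311666… → ⌈·⌉ = 7386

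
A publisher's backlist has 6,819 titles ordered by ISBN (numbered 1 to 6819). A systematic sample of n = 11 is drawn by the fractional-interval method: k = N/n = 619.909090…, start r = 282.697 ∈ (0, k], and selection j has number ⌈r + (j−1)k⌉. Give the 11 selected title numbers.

j=1: r + 0k = 282.697 → ⌈·⌉ = 283
j=2: r + 1k = 902.606090… → ⌈·⌉ = 903
j=3: r + 2k = 1522.515181… → ⌈·⌉ = 1523
j=4: r + 3k = 2142.424272… → ⌈·⌉ = 2143
j=5: r + 4k = 2762.333363… → ⌈·⌉ = 2763
j=6: r + 5k = 3382.242454… → ⌈·⌉ = 3383
j=7: r + 6k = 4002.151545… → ⌈·⌉ = 4003
j=8: r + 7k = 4622.060636… → ⌈·⌉ = 4623
j=9: r + 8k = 5241.969727… → ⌈·⌉ = 5242
j=10: r + 9k = 5861.878818… → ⌈·⌉ = 5862
j=11: r + 10k = 6481.787909… → ⌈·⌉ = 6482

283, 903, 1523, 2143, 2763, 3383, 4003, 4623, 5242, 5862, 6482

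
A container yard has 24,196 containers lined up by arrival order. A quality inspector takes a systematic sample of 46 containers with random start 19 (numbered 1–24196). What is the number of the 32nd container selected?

16325

k = 24196/46 = 526
32nd selection = r + (32−1)·k = 19 + 31×526 = 19 + 16306 = 16325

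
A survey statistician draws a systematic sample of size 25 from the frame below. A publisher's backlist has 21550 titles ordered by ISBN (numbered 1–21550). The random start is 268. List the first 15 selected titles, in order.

268, 1130, 1992, 2854, 3716, 4578, 5440, 6302, 7164, 8026, 8888, 9750, 10612, 11474, 12336

k = N/n = 21550/25 = 862
title 1: 268
title 2: 268 + 862 = 1130
title 3: 1130 + 862 = 1992
title 4: 1992 + 862 = 2854
title 5: 2854 + 862 = 3716
title 6: 3716 + 862 = 4578
title 7: 4578 + 862 = 5440
title 8: 5440 + 862 = 6302
title 9: 6302 + 862 = 7164
title 10: 7164 + 862 = 8026
title 11: 8026 + 862 = 8888
title 12: 8888 + 862 = 9750
title 13: 9750 + 862 = 10612
title 14: 10612 + 862 = 11474
title 15: 11474 + 862 = 12336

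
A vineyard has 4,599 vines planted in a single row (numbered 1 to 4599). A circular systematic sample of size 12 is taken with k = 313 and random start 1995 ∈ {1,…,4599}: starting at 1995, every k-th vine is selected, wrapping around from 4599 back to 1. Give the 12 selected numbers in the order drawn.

1995, 2308, 2621, 2934, 3247, 3560, 3873, 4186, 4499, 213, 526, 839

Selection 1: 1995
Selection 2: 1995 + 313 = 2308
Selection 3: 2308 + 313 = 2621
Selection 4: 2621 + 313 = 2934
Selection 5: 2934 + 313 = 3247
Selection 6: 3247 + 313 = 3560
Selection 7: 3560 + 313 = 3873
Selection 8: 3873 + 313 = 4186
Selection 9: 4186 + 313 = 4499
Selection 10: 4499 + 313 = 4812 → 4812 − 4599 = 213
Selection 11: 213 + 313 = 526
Selection 12: 526 + 313 = 839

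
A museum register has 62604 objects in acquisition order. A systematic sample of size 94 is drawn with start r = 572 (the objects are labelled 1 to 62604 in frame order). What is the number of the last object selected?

62510

k = 62604/94 = 666
94th selection = r + (94−1)·k = 572 + 93×666 = 572 + 61938 = 62510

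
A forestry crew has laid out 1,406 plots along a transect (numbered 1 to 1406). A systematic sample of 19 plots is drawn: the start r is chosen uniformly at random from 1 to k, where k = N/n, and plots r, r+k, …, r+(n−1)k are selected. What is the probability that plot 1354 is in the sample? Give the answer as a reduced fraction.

k = 1406/19 = 74.
Plot 1354 is selected iff r ≡ 1354 (mod 74); exactly one such r in {1,…,74}.
Inclusion probability = 1/74.

1/74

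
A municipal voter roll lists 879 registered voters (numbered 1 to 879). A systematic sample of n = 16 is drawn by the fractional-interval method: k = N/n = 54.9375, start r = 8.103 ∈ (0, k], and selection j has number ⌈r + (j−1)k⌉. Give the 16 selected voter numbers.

j=1: r + 0k = 8.103 → ⌈·⌉ = 9
j=2: r + 1k = 63.0405 → ⌈·⌉ = 64
j=3: r + 2k = 117.978 → ⌈·⌉ = 118
j=4: r + 3k = 172.9155 → ⌈·⌉ = 173
j=5: r + 4k = 227.853 → ⌈·⌉ = 228
j=6: r + 5k = 282.7905 → ⌈·⌉ = 283
j=7: r + 6k = 337.728 → ⌈·⌉ = 338
j=8: r + 7k = 392.6655 → ⌈·⌉ = 393
j=9: r + 8k = 447.603 → ⌈·⌉ = 448
j=10: r + 9k = 502.5405 → ⌈·⌉ = 503
j=11: r + 10k = 557.478 → ⌈·⌉ = 558
j=12: r + 11k = 612.4155 → ⌈·⌉ = 613
j=13: r + 12k = 667.353 → ⌈·⌉ = 668
j=14: r + 13k = 722.2905 → ⌈·⌉ = 723
j=15: r + 14k = 777.228 → ⌈·⌉ = 778
j=16: r + 15k = 832.1655 → ⌈·⌉ = 833

9, 64, 118, 173, 228, 283, 338, 393, 448, 503, 558, 613, 668, 723, 778, 833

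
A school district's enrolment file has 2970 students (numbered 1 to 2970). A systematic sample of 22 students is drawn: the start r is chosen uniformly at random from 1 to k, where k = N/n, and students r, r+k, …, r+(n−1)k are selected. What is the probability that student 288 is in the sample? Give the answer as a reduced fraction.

1/135

k = 2970/22 = 135.
Student 288 is selected iff r ≡ 288 (mod 135); exactly one such r in {1,…,135}.
Inclusion probability = 1/135.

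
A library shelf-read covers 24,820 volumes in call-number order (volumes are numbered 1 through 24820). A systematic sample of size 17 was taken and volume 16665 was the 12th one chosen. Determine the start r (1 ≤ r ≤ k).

605

k = 24820/17 = 1460
r = 16665 − (12−1)×1460 = 16665 − 16060 = 605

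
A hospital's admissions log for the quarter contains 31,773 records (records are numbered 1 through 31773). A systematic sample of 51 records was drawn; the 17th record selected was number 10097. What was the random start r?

k = 31773/51 = 623
r = 10097 − (17−1)×623 = 10097 − 9968 = 129

129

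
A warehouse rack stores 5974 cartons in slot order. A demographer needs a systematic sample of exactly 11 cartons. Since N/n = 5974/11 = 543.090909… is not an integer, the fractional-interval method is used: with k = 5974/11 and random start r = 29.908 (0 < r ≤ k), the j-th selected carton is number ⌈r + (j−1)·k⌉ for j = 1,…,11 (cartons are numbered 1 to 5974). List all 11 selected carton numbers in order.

j=1: r + 0k = 29.908 → ⌈·⌉ = 30
j=2: r + 1k = 572.998909… → ⌈·⌉ = 573
j=3: r + 2k = 1116.089818… → ⌈·⌉ = 1117
j=4: r + 3k = 1659.180727… → ⌈·⌉ = 1660
j=5: r + 4k = 2202.271636… → ⌈·⌉ = 2203
j=6: r + 5k = 2745.362545… → ⌈·⌉ = 2746
j=7: r + 6k = 3288.453454… → ⌈·⌉ = 3289
j=8: r + 7k = 3831.544363… → ⌈·⌉ = 3832
j=9: r + 8k = 4374.635272… → ⌈·⌉ = 4375
j=10: r + 9k = 4917.726181… → ⌈·⌉ = 4918
j=11: r + 10k = 5460.817090… → ⌈·⌉ = 5461

30, 573, 1117, 1660, 2203, 2746, 3289, 3832, 4375, 4918, 5461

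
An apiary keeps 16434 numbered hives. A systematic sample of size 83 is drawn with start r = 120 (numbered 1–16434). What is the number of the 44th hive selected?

8634

k = 16434/83 = 198
44th selection = r + (44−1)·k = 120 + 43×198 = 120 + 8514 = 8634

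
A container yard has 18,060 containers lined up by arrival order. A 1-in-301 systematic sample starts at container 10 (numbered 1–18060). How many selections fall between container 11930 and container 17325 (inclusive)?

18

k = 301
First selection ≥ 11930: 10 + ⌈(11930−10)/301⌉·301 = 10 + 40×301 = 12050
Last selection ≤ 17325: 10 + ⌊(17325−10)/301⌋·301 = 10 + 57×301 = 17167
Count = 57 − 40 + 1 = 18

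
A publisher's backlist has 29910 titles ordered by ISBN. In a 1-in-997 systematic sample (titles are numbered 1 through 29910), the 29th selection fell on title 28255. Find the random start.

k = 997
r = 28255 − (29−1)×997 = 28255 − 27916 = 339

339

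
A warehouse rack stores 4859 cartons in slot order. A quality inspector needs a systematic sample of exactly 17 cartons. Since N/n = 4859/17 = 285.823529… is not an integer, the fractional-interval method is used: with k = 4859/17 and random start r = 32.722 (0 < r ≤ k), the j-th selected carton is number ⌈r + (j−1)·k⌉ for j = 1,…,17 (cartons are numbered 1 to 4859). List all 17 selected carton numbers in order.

j=1: r + 0k = 32.722 → ⌈·⌉ = 33
j=2: r + 1k = 318.545529… → ⌈·⌉ = 319
j=3: r + 2k = 604.369058… → ⌈·⌉ = 605
j=4: r + 3k = 890.192588… → ⌈·⌉ = 891
j=5: r + 4k = 1176.016117… → ⌈·⌉ = 1177
j=6: r + 5k = 1461.839647… → ⌈·⌉ = 1462
j=7: r + 6k = 1747.663176… → ⌈·⌉ = 1748
j=8: r + 7k = 2033.486705… → ⌈·⌉ = 2034
j=9: r + 8k = 2319.310235… → ⌈·⌉ = 2320
j=10: r + 9k = 2605.133764… → ⌈·⌉ = 2606
j=11: r + 10k = 2890.957294… → ⌈·⌉ = 2891
j=12: r + 11k = 3176.780823… → ⌈·⌉ = 3177
j=13: r + 12k = 3462.604352… → ⌈·⌉ = 3463
j=14: r + 13k = 3748.427882… → ⌈·⌉ = 3749
j=15: r + 14k = 4034.251411… → ⌈·⌉ = 4035
j=16: r + 15k = 4320.074941… → ⌈·⌉ = 4321
j=17: r + 16k = 4605.898470… → ⌈·⌉ = 4606

33, 319, 605, 891, 1177, 1462, 1748, 2034, 2320, 2606, 2891, 3177, 3463, 3749, 4035, 4321, 4606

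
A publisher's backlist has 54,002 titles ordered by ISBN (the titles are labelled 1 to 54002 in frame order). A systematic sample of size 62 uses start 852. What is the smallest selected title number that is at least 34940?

k = 54002/62 = 871
Steps past start: ⌈(34940 − 852)/871⌉ = ⌈34088/871⌉ = 40
Selected title: 852 + 40×871 = 35692

35692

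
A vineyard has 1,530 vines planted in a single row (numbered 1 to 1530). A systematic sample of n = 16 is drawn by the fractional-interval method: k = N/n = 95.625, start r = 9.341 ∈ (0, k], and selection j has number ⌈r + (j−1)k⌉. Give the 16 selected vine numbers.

10, 105, 201, 297, 392, 488, 584, 679, 775, 870, 966, 1062, 1157, 1253, 1349, 1444

j=1: r + 0k = 9.341 → ⌈·⌉ = 10
j=2: r + 1k = 104.966 → ⌈·⌉ = 105
j=3: r + 2k = 200.591 → ⌈·⌉ = 201
j=4: r + 3k = 296.216 → ⌈·⌉ = 297
j=5: r + 4k = 391.841 → ⌈·⌉ = 392
j=6: r + 5k = 487.466 → ⌈·⌉ = 488
j=7: r + 6k = 583.091 → ⌈·⌉ = 584
j=8: r + 7k = 678.716 → ⌈·⌉ = 679
j=9: r + 8k = 774.341 → ⌈·⌉ = 775
j=10: r + 9k = 869.966 → ⌈·⌉ = 870
j=11: r + 10k = 965.591 → ⌈·⌉ = 966
j=12: r + 11k = 1061.216 → ⌈·⌉ = 1062
j=13: r + 12k = 1156.841 → ⌈·⌉ = 1157
j=14: r + 13k = 1252.466 → ⌈·⌉ = 1253
j=15: r + 14k = 1348.091 → ⌈·⌉ = 1349
j=16: r + 15k = 1443.716 → ⌈·⌉ = 1444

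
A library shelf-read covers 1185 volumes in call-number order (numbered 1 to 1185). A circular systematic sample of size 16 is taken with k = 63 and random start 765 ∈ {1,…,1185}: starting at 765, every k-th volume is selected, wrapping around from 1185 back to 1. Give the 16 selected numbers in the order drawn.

765, 828, 891, 954, 1017, 1080, 1143, 21, 84, 147, 210, 273, 336, 399, 462, 525

Selection 1: 765
Selection 2: 765 + 63 = 828
Selection 3: 828 + 63 = 891
Selection 4: 891 + 63 = 954
Selection 5: 954 + 63 = 1017
Selection 6: 1017 + 63 = 1080
Selection 7: 1080 + 63 = 1143
Selection 8: 1143 + 63 = 1206 → 1206 − 1185 = 21
Selection 9: 21 + 63 = 84
Selection 10: 84 + 63 = 147
Selection 11: 147 + 63 = 210
Selection 12: 210 + 63 = 273
Selection 13: 273 + 63 = 336
Selection 14: 336 + 63 = 399
Selection 15: 399 + 63 = 462
Selection 16: 462 + 63 = 525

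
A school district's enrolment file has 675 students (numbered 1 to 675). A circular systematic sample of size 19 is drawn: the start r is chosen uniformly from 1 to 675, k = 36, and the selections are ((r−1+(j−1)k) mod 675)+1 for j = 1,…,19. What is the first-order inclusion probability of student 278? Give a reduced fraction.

For each position j, as r ranges over 1…675 the j-th selection hits every student exactly once, so student 278 is selected for exactly 19 of the 675 starts.
Inclusion probability = 19/675.

19/675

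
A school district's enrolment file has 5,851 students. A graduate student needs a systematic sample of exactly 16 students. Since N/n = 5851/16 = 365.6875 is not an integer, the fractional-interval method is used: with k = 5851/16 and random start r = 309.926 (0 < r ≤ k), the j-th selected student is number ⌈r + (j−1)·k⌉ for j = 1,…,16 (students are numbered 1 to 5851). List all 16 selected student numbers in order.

j=1: r + 0k = 309.926 → ⌈·⌉ = 310
j=2: r + 1k = 675.6135 → ⌈·⌉ = 676
j=3: r + 2k = 1041.301 → ⌈·⌉ = 1042
j=4: r + 3k = 1406.9885 → ⌈·⌉ = 1407
j=5: r + 4k = 1772.676 → ⌈·⌉ = 1773
j=6: r + 5k = 2138.3635 → ⌈·⌉ = 2139
j=7: r + 6k = 2504.051 → ⌈·⌉ = 2505
j=8: r + 7k = 2869.7385 → ⌈·⌉ = 2870
j=9: r + 8k = 3235.426 → ⌈·⌉ = 3236
j=10: r + 9k = 3601.1135 → ⌈·⌉ = 3602
j=11: r + 10k = 3966.801 → ⌈·⌉ = 3967
j=12: r + 11k = 4332.4885 → ⌈·⌉ = 4333
j=13: r + 12k = 4698.176 → ⌈·⌉ = 4699
j=14: r + 13k = 5063.8635 → ⌈·⌉ = 5064
j=15: r + 14k = 5429.551 → ⌈·⌉ = 5430
j=16: r + 15k = 5795.2385 → ⌈·⌉ = 5796

310, 676, 1042, 1407, 1773, 2139, 2505, 2870, 3236, 3602, 3967, 4333, 4699, 5064, 5430, 5796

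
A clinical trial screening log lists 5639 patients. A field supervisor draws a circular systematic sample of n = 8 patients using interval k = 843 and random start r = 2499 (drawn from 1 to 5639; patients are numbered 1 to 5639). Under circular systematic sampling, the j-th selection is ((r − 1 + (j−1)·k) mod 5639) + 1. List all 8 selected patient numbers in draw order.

2499, 3342, 4185, 5028, 232, 1075, 1918, 2761

Selection 1: 2499
Selection 2: 2499 + 843 = 3342
Selection 3: 3342 + 843 = 4185
Selection 4: 4185 + 843 = 5028
Selection 5: 5028 + 843 = 5871 → 5871 − 5639 = 232
Selection 6: 232 + 843 = 1075
Selection 7: 1075 + 843 = 1918
Selection 8: 1918 + 843 = 2761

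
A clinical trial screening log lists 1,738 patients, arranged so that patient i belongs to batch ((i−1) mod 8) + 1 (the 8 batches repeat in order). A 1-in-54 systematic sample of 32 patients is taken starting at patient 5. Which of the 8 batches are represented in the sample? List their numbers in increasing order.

Consecutive selections differ by k = 54, so their batch numbers differ by 54 mod 8 = 6.
gcd(54, 8) = 2, so the sample visits 8/2 = 4 distinct residues mod 8.
Start 5 is batch 5; the batches hit are 1, 3, 5, 7.

1, 3, 5, 7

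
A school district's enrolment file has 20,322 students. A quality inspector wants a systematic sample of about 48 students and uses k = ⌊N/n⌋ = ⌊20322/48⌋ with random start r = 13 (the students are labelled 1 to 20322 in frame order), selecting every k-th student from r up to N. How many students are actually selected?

49

k = ⌊20322/48⌋ = 423
Achieved size = ⌊(20322 − 13)/423⌋ + 1 = ⌊20309/423⌋ + 1 = 48 + 1 = 49
(last selection: 13 + 48×423 = 20317 ≤ 20322; next would be 20740 > 20322)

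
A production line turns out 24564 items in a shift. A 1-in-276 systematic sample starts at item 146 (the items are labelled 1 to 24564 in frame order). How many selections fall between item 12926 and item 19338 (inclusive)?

23

k = 276
First selection ≥ 12926: 146 + ⌈(12926−146)/276⌉·276 = 146 + 47×276 = 13118
Last selection ≤ 19338: 146 + ⌊(19338−146)/276⌋·276 = 146 + 69×276 = 19190
Count = 69 − 47 + 1 = 23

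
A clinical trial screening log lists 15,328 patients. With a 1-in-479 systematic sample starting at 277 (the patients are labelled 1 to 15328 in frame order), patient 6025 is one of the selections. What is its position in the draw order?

13

k = 479
position = (6025 − 277)/479 + 1 = 5748/479 + 1 = 12 + 1 = 13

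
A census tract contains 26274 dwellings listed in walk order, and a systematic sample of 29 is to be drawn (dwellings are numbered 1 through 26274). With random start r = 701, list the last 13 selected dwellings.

15197, 16103, 17009, 17915, 18821, 19727, 20633, 21539, 22445, 23351, 24257, 25163, 26069

k = N/n = 26274/29 = 906
17th selection = 701 + 16×906 = 15197
18th: 15197 + 906 = 16103
19th: 16103 + 906 = 17009
20th: 17009 + 906 = 17915
21st: 17915 + 906 = 18821
22nd: 18821 + 906 = 19727
23rd: 19727 + 906 = 20633
24th: 20633 + 906 = 21539
25th: 21539 + 906 = 22445
26th: 22445 + 906 = 23351
27th: 23351 + 906 = 24257
28th: 24257 + 906 = 25163
29th: 25163 + 906 = 26069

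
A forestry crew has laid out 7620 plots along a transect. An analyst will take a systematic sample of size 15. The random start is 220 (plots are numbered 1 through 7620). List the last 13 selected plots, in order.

k = N/n = 7620/15 = 508
3rd selection = 220 + 2×508 = 1236
4th: 1236 + 508 = 1744
5th: 1744 + 508 = 2252
6th: 2252 + 508 = 2760
7th: 2760 + 508 = 3268
8th: 3268 + 508 = 3776
9th: 3776 + 508 = 4284
10th: 4284 + 508 = 4792
11th: 4792 + 508 = 5300
12th: 5300 + 508 = 5808
13th: 5808 + 508 = 6316
14th: 6316 + 508 = 6824
15th: 6824 + 508 = 7332

1236, 1744, 2252, 2760, 3268, 3776, 4284, 4792, 5300, 5808, 6316, 6824, 7332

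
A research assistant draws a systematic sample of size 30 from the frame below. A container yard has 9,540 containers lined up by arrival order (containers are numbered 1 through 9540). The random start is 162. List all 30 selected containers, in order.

162, 480, 798, 1116, 1434, 1752, 2070, 2388, 2706, 3024, 3342, 3660, 3978, 4296, 4614, 4932, 5250, 5568, 5886, 6204, 6522, 6840, 7158, 7476, 7794, 8112, 8430, 8748, 9066, 9384

k = N/n = 9540/30 = 318
container 1: 162
container 2: 162 + 318 = 480
container 3: 480 + 318 = 798
container 4: 798 + 318 = 1116
container 5: 1116 + 318 = 1434
container 6: 1434 + 318 = 1752
container 7: 1752 + 318 = 2070
container 8: 2070 + 318 = 2388
container 9: 2388 + 318 = 2706
container 10: 2706 + 318 = 3024
container 11: 3024 + 318 = 3342
container 12: 3342 + 318 = 3660
container 13: 3660 + 318 = 3978
container 14: 3978 + 318 = 4296
container 15: 4296 + 318 = 4614
container 16: 4614 + 318 = 4932
container 17: 4932 + 318 = 5250
container 18: 5250 + 318 = 5568
container 19: 5568 + 318 = 5886
container 20: 5886 + 318 = 6204
container 21: 6204 + 318 = 6522
container 22: 6522 + 318 = 6840
container 23: 6840 + 318 = 7158
container 24: 7158 + 318 = 7476
container 25: 7476 + 318 = 7794
container 26: 7794 + 318 = 8112
container 27: 8112 + 318 = 8430
container 28: 8430 + 318 = 8748
container 29: 8748 + 318 = 9066
container 30: 9066 + 318 = 9384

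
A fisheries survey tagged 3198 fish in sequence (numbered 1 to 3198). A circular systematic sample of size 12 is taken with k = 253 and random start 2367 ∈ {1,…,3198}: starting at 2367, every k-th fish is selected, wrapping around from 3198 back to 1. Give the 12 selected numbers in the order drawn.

Selection 1: 2367
Selection 2: 2367 + 253 = 2620
Selection 3: 2620 + 253 = 2873
Selection 4: 2873 + 253 = 3126
Selection 5: 3126 + 253 = 3379 → 3379 − 3198 = 181
Selection 6: 181 + 253 = 434
Selection 7: 434 + 253 = 687
Selection 8: 687 + 253 = 940
Selection 9: 940 + 253 = 1193
Selection 10: 1193 + 253 = 1446
Selection 11: 1446 + 253 = 1699
Selection 12: 1699 + 253 = 1952

2367, 2620, 2873, 3126, 181, 434, 687, 940, 1193, 1446, 1699, 1952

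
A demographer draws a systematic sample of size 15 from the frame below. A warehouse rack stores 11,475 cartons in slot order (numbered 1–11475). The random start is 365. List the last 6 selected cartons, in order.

7250, 8015, 8780, 9545, 10310, 11075

k = N/n = 11475/15 = 765
10th selection = 365 + 9×765 = 7250
11th: 7250 + 765 = 8015
12th: 8015 + 765 = 8780
13th: 8780 + 765 = 9545
14th: 9545 + 765 = 10310
15th: 10310 + 765 = 11075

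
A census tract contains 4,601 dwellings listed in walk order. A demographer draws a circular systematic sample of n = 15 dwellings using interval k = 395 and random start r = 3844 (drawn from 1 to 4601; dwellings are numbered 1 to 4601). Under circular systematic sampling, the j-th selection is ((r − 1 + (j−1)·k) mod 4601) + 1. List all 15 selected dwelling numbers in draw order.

Selection 1: 3844
Selection 2: 3844 + 395 = 4239
Selection 3: 4239 + 395 = 4634 → 4634 − 4601 = 33
Selection 4: 33 + 395 = 428
Selection 5: 428 + 395 = 823
Selection 6: 823 + 395 = 1218
Selection 7: 1218 + 395 = 1613
Selection 8: 1613 + 395 = 2008
Selection 9: 2008 + 395 = 2403
Selection 10: 2403 + 395 = 2798
Selection 11: 2798 + 395 = 3193
Selection 12: 3193 + 395 = 3588
Selection 13: 3588 + 395 = 3983
Selection 14: 3983 + 395 = 4378
Selection 15: 4378 + 395 = 4773 → 4773 − 4601 = 172

3844, 4239, 33, 428, 823, 1218, 1613, 2008, 2403, 2798, 3193, 3588, 3983, 4378, 172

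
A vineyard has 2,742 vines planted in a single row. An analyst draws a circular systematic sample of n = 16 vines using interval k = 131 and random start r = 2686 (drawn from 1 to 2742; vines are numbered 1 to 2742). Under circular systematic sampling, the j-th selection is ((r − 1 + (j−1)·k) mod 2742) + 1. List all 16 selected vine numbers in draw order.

Selection 1: 2686
Selection 2: 2686 + 131 = 2817 → 2817 − 2742 = 75
Selection 3: 75 + 131 = 206
Selection 4: 206 + 131 = 337
Selection 5: 337 + 131 = 468
Selection 6: 468 + 131 = 599
Selection 7: 599 + 131 = 730
Selection 8: 730 + 131 = 861
Selection 9: 861 + 131 = 992
Selection 10: 992 + 131 = 1123
Selection 11: 1123 + 131 = 1254
Selection 12: 1254 + 131 = 1385
Selection 13: 1385 + 131 = 1516
Selection 14: 1516 + 131 = 1647
Selection 15: 1647 + 131 = 1778
Selection 16: 1778 + 131 = 1909

2686, 75, 206, 337, 468, 599, 730, 861, 992, 1123, 1254, 1385, 1516, 1647, 1778, 1909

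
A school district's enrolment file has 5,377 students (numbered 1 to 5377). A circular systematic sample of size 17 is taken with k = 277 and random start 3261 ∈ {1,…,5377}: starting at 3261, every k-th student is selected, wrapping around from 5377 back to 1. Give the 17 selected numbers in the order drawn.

Selection 1: 3261
Selection 2: 3261 + 277 = 3538
Selection 3: 3538 + 277 = 3815
Selection 4: 3815 + 277 = 4092
Selection 5: 4092 + 277 = 4369
Selection 6: 4369 + 277 = 4646
Selection 7: 4646 + 277 = 4923
Selection 8: 4923 + 277 = 5200
Selection 9: 5200 + 277 = 5477 → 5477 − 5377 = 100
Selection 10: 100 + 277 = 377
Selection 11: 377 + 277 = 654
Selection 12: 654 + 277 = 931
Selection 13: 931 + 277 = 1208
Selection 14: 1208 + 277 = 1485
Selection 15: 1485 + 277 = 1762
Selection 16: 1762 + 277 = 2039
Selection 17: 2039 + 277 = 2316

3261, 3538, 3815, 4092, 4369, 4646, 4923, 5200, 100, 377, 654, 931, 1208, 1485, 1762, 2039, 2316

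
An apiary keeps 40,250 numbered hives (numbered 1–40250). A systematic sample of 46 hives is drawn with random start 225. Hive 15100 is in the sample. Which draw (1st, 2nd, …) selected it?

18

k = 40250/46 = 875
position = (15100 − 225)/875 + 1 = 14875/875 + 1 = 17 + 1 = 18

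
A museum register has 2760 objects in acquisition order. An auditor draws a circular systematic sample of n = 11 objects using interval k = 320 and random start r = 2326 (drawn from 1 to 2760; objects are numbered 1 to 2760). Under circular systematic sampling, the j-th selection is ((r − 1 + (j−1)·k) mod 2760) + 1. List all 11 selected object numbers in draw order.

Selection 1: 2326
Selection 2: 2326 + 320 = 2646
Selection 3: 2646 + 320 = 2966 → 2966 − 2760 = 206
Selection 4: 206 + 320 = 526
Selection 5: 526 + 320 = 846
Selection 6: 846 + 320 = 1166
Selection 7: 1166 + 320 = 1486
Selection 8: 1486 + 320 = 1806
Selection 9: 1806 + 320 = 2126
Selection 10: 2126 + 320 = 2446
Selection 11: 2446 + 320 = 2766 → 2766 − 2760 = 6

2326, 2646, 206, 526, 846, 1166, 1486, 1806, 2126, 2446, 6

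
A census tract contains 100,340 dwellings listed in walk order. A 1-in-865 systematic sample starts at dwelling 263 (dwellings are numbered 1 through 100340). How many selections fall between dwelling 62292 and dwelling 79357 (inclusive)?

k = 865
First selection ≥ 62292: 263 + ⌈(62292−263)/865⌉·865 = 263 + 72×865 = 62543
Last selection ≤ 79357: 263 + ⌊(79357−263)/865⌋·865 = 263 + 91×865 = 78978
Count = 91 − 72 + 1 = 20

20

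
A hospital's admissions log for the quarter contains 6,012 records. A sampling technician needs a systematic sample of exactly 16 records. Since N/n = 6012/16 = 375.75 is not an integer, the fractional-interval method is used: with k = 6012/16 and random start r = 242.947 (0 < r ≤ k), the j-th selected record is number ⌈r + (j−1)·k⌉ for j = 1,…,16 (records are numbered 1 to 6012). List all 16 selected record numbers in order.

j=1: r + 0k = 242.947 → ⌈·⌉ = 243
j=2: r + 1k = 618.697 → ⌈·⌉ = 619
j=3: r + 2k = 994.447 → ⌈·⌉ = 995
j=4: r + 3k = 1370.197 → ⌈·⌉ = 1371
j=5: r + 4k = 1745.947 → ⌈·⌉ = 1746
j=6: r + 5k = 2121.697 → ⌈·⌉ = 2122
j=7: r + 6k = 2497.447 → ⌈·⌉ = 2498
j=8: r + 7k = 2873.197 → ⌈·⌉ = 2874
j=9: r + 8k = 3248.947 → ⌈·⌉ = 3249
j=10: r + 9k = 3624.697 → ⌈·⌉ = 3625
j=11: r + 10k = 4000.447 → ⌈·⌉ = 4001
j=12: r + 11k = 4376.197 → ⌈·⌉ = 4377
j=13: r + 12k = 4751.947 → ⌈·⌉ = 4752
j=14: r + 13k = 5127.697 → ⌈·⌉ = 5128
j=15: r + 14k = 5503.447 → ⌈·⌉ = 5504
j=16: r + 15k = 5879.197 → ⌈·⌉ = 5880

243, 619, 995, 1371, 1746, 2122, 2498, 2874, 3249, 3625, 4001, 4377, 4752, 5128, 5504, 5880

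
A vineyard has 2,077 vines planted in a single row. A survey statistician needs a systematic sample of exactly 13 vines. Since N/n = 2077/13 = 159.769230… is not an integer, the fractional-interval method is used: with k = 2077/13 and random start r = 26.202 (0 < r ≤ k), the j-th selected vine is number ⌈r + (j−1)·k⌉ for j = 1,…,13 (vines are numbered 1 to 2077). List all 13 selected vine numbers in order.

j=1: r + 0k = 26.202 → ⌈·⌉ = 27
j=2: r + 1k = 185.971230… → ⌈·⌉ = 186
j=3: r + 2k = 345.740461… → ⌈·⌉ = 346
j=4: r + 3k = 505.509692… → ⌈·⌉ = 506
j=5: r + 4k = 665.278923… → ⌈·⌉ = 666
j=6: r + 5k = 825.048153… → ⌈·⌉ = 826
j=7: r + 6k = 984.817384… → ⌈·⌉ = 985
j=8: r + 7k = 1144.586615… → ⌈·⌉ = 1145
j=9: r + 8k = 1304.355846… → ⌈·⌉ = 1305
j=10: r + 9k = 1464.125076… → ⌈·⌉ = 1465
j=11: r + 10k = 1623.894307… → ⌈·⌉ = 1624
j=12: r + 11k = 1783.663538… → ⌈·⌉ = 1784
j=13: r + 12k = 1943.432769… → ⌈·⌉ = 1944

27, 186, 346, 506, 666, 826, 985, 1145, 1305, 1465, 1624, 1784, 1944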